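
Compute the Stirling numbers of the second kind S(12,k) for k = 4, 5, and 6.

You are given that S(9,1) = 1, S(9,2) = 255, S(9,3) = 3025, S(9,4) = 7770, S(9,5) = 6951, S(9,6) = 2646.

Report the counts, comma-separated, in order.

611501, 1379400, 1323652

i=10: T(10,2)=1+2·255=511 | T(10,3)=255+3·3025=9330 | T(10,4)=3025+4·7770=34105 | T(10,5)=7770+5·6951=42525 | T(10,6)=6951+6·2646=22827
i=11: T(11,3)=511+3·9330=28501 | T(11,4)=9330+4·34105=145750 | T(11,5)=34105+5·42525=246730 | T(11,6)=42525+6·22827=179487
i=12: T(12,4)=28501+4·145750=611501 | T(12,5)=145750+5·246730=1379400 | T(12,6)=246730+6·179487=1323652
Read S(12,4) = 611501, S(12,5) = 1379400, S(12,6) = 1323652.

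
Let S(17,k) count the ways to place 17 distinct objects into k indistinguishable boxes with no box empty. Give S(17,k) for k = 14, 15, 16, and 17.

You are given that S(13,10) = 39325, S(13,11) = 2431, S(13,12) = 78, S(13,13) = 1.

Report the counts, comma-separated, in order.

r14: T_14,11=11×2431+39325=66066; T_14,12=12×78+2431=3367; T_14,13=13×1+78=91; T_14,14=14×0+1=1
r15: T_15,12=12×3367+66066=106470; T_15,13=13×91+3367=4550; T_15,14=14×1+91=105; T_15,15=15×0+1=1
r16: T_16,13=13×4550+106470=165620; T_16,14=14×105+4550=6020; T_16,15=15×1+105=120; T_16,16=16×0+1=1
r17: T_17,14=14×6020+165620=249900; T_17,15=15×120+6020=7820; T_17,16=16×1+120=136; T_17,17=17×0+1=1
Read S(17,14) = 249900, S(17,15) = 7820, S(17,16) = 136, S(17,17) = 1.

249900, 7820, 136, 1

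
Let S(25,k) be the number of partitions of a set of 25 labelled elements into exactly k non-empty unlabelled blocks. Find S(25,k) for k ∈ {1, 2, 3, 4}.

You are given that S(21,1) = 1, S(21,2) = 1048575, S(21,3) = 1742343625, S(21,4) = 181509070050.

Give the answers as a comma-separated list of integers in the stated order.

i=22: T(22,1)=0+1·1=1 | T(22,2)=1+2·1048575=2097151 | T(22,3)=1048575+3·1742343625=5228079450 | T(22,4)=1742343625+4·181509070050=727778623825
i=23: T(23,1)=0+1·1=1 | T(23,2)=1+2·2097151=4194303 | T(23,3)=2097151+3·5228079450=15686335501 | T(23,4)=5228079450+4·727778623825=2916342574750
i=24: T(24,1)=0+1·1=1 | T(24,2)=1+2·4194303=8388607 | T(24,3)=4194303+3·15686335501=47063200806 | T(24,4)=15686335501+4·2916342574750=11681056634501
i=25: T(25,1)=0+1·1=1 | T(25,2)=1+2·8388607=16777215 | T(25,3)=8388607+3·47063200806=141197991025 | T(25,4)=47063200806+4·11681056634501=46771289738810
Read S(25,1) = 1, S(25,2) = 16777215, S(25,3) = 141197991025, S(25,4) = 46771289738810.

1, 16777215, 141197991025, 46771289738810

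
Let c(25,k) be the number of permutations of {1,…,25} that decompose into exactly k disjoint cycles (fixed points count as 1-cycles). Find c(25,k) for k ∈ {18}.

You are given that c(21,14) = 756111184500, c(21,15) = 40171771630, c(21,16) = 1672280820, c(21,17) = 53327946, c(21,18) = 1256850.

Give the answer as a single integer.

[22] T[22,15]:21*40171771630+756111184500=1599718388730 · T[22,16]:21*1672280820+40171771630=75289668850 · T[22,17]:21*53327946+1672280820=2792167686 · T[22,18]:21*1256850+53327946=79721796
[23] T[23,16]:22*75289668850+1599718388730=3256091103430 · T[23,17]:22*2792167686+75289668850=136717357942 · T[23,18]:22*79721796+2792167686=4546047198
[24] T[24,17]:23*136717357942+3256091103430=6400590336096 · T[24,18]:23*4546047198+136717357942=241276443496
[25] T[25,18]:24*241276443496+6400590336096=12191224980000
Read c(25,18) = 12191224980000.

12191224980000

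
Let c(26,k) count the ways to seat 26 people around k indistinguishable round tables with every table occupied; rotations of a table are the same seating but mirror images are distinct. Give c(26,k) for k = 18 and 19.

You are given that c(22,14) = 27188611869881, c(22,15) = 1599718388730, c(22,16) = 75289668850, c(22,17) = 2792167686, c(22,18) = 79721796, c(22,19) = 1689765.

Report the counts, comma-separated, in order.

595667304367135, 22563937825000

i=23: T(23,15)=27188611869881+22·1599718388730=62382416421941 | T(23,16)=1599718388730+22·75289668850=3256091103430 | T(23,17)=75289668850+22·2792167686=136717357942 | T(23,18)=2792167686+22·79721796=4546047198 | T(23,19)=79721796+22·1689765=116896626
i=24: T(24,16)=62382416421941+23·3256091103430=137272511800831 | T(24,17)=3256091103430+23·136717357942=6400590336096 | T(24,18)=136717357942+23·4546047198=241276443496 | T(24,19)=4546047198+23·116896626=7234669596
i=25: T(25,17)=137272511800831+24·6400590336096=290886679867135 | T(25,18)=6400590336096+24·241276443496=12191224980000 | T(25,19)=241276443496+24·7234669596=414908513800
i=26: T(26,18)=290886679867135+25·12191224980000=595667304367135 | T(26,19)=12191224980000+25·414908513800=22563937825000
Read c(26,18) = 595667304367135, c(26,19) = 22563937825000.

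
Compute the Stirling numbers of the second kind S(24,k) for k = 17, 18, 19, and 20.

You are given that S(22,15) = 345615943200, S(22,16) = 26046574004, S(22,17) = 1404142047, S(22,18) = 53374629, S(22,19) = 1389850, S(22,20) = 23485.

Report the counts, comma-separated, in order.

1610949936915, 92484925445, 3880739170, 116972779

@23  (23,16):26046574004·16+345615943200→762361127264, (23,17):1404142047·17+26046574004→49916988803, (23,18):53374629·18+1404142047→2364885369, (23,19):1389850·19+53374629→79781779, (23,20):23485·20+1389850→1859550
@24  (24,17):49916988803·17+762361127264→1610949936915, (24,18):2364885369·18+49916988803→92484925445, (24,19):79781779·19+2364885369→3880739170, (24,20):1859550·20+79781779→116972779
Read S(24,17) = 1610949936915, S(24,18) = 92484925445, S(24,19) = 3880739170, S(24,20) = 116972779.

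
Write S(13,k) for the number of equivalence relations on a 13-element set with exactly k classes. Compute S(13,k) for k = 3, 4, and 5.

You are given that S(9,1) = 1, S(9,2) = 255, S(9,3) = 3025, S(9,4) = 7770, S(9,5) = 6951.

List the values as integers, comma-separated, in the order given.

261625, 2532530, 7508501

[10] T[10,1]:1*1+0=1 · T[10,2]:2*255+1=511 · T[10,3]:3*3025+255=9330 · T[10,4]:4*7770+3025=34105 · T[10,5]:5*6951+7770=42525
[11] T[11,1]:1*1+0=1 · T[11,2]:2*511+1=1023 · T[11,3]:3*9330+511=28501 · T[11,4]:4*34105+9330=145750 · T[11,5]:5*42525+34105=246730
[12] T[12,2]:2*1023+1=2047 · T[12,3]:3*28501+1023=86526 · T[12,4]:4*145750+28501=611501 · T[12,5]:5*246730+145750=1379400
[13] T[13,3]:3*86526+2047=261625 · T[13,4]:4*611501+86526=2532530 · T[13,5]:5*1379400+611501=7508501
Read S(13,3) = 261625, S(13,4) = 2532530, S(13,5) = 7508501.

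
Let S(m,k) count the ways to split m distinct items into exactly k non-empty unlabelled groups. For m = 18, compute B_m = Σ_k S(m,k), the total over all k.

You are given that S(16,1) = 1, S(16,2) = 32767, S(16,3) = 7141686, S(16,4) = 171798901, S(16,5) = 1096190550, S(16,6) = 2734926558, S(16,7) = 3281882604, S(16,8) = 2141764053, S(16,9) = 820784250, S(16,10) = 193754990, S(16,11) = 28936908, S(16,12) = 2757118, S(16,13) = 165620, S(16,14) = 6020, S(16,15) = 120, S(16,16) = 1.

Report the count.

r17: T_17,1=1×1+0=1; T_17,2=2×32767+1=65535; T_17,3=3×7141686+32767=21457825; T_17,4=4×171798901+7141686=694337290; T_17,5=5×1096190550+171798901=5652751651; T_17,6=6×2734926558+1096190550=17505749898; T_17,7=7×3281882604+2734926558=25708104786; T_17,8=8×2141764053+3281882604=20415995028; T_17,9=9×820784250+2141764053=9528822303; T_17,10=10×193754990+820784250=2758334150; T_17,11=11×28936908+193754990=512060978; T_17,12=12×2757118+28936908=62022324; T_17,13=13×165620+2757118=4910178; T_17,14=14×6020+165620=249900; T_17,15=15×120+6020=7820; T_17,16=16×1+120=136; T_17,17=17×0+1=1
r18: T_18,1=1×1+0=1; T_18,2=2×65535+1=131071; T_18,3=3×21457825+65535=64439010; T_18,4=4×694337290+21457825=2798806985; T_18,5=5×5652751651+694337290=28958095545; T_18,6=6×17505749898+5652751651=110687251039; T_18,7=7×25708104786+17505749898=197462483400; T_18,8=8×20415995028+25708104786=189036065010; T_18,9=9×9528822303+20415995028=106175395755; T_18,10=10×2758334150+9528822303=37112163803; T_18,11=11×512060978+2758334150=8391004908; T_18,12=12×62022324+512060978=1256328866; T_18,13=13×4910178+62022324=125854638; T_18,14=14×249900+4910178=8408778; T_18,15=15×7820+249900=367200; T_18,16=16×136+7820=9996; T_18,17=17×1+136=153; T_18,18=18×0+1=1
B_18 = ΣS(18,k) = 1+131071+64439010+2798806985+28958095545+110687251039+197462483400+189036065010+106175395755+37112163803+8391004908+1256328866+125854638+8408778+367200+9996+153+1 = 682076806159

682076806159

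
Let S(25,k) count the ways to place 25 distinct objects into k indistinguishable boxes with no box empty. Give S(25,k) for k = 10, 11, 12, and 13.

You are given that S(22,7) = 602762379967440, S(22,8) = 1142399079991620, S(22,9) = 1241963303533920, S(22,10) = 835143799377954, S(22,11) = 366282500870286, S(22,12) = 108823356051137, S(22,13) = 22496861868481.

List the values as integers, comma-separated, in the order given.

1203163392175387500, 802355904438462660, 362262620784874680, 114485073343744260

r23: T_23,8=8×1142399079991620+602762379967440=9741955019900400; T_23,9=9×1241963303533920+1142399079991620=12320068811796900; T_23,10=10×835143799377954+1241963303533920=9593401297313460; T_23,11=11×366282500870286+835143799377954=4864251308951100; T_23,12=12×108823356051137+366282500870286=1672162773483930; T_23,13=13×22496861868481+108823356051137=401282560341390
r24: T_24,9=9×12320068811796900+9741955019900400=120622574326072500; T_24,10=10×9593401297313460+12320068811796900=108254081784931500; T_24,11=11×4864251308951100+9593401297313460=63100165695775560; T_24,12=12×1672162773483930+4864251308951100=24930204590758260; T_24,13=13×401282560341390+1672162773483930=6888836057922000
r25: T_25,10=10×108254081784931500+120622574326072500=1203163392175387500; T_25,11=11×63100165695775560+108254081784931500=802355904438462660; T_25,12=12×24930204590758260+63100165695775560=362262620784874680; T_25,13=13×6888836057922000+24930204590758260=114485073343744260
Read S(25,10) = 1203163392175387500, S(25,11) = 802355904438462660, S(25,12) = 362262620784874680, S(25,13) = 114485073343744260.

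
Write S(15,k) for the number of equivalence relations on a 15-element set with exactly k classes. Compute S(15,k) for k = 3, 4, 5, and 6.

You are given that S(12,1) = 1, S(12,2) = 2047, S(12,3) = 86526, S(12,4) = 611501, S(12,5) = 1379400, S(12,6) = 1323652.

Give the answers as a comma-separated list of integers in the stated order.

i=13: T(13,1)=0+1·1=1 | T(13,2)=1+2·2047=4095 | T(13,3)=2047+3·86526=261625 | T(13,4)=86526+4·611501=2532530 | T(13,5)=611501+5·1379400=7508501 | T(13,6)=1379400+6·1323652=9321312
i=14: T(14,2)=1+2·4095=8191 | T(14,3)=4095+3·261625=788970 | T(14,4)=261625+4·2532530=10391745 | T(14,5)=2532530+5·7508501=40075035 | T(14,6)=7508501+6·9321312=63436373
i=15: T(15,3)=8191+3·788970=2375101 | T(15,4)=788970+4·10391745=42355950 | T(15,5)=10391745+5·40075035=210766920 | T(15,6)=40075035+6·63436373=420693273
Read S(15,3) = 2375101, S(15,4) = 42355950, S(15,5) = 210766920, S(15,6) = 420693273.

2375101, 42355950, 210766920, 420693273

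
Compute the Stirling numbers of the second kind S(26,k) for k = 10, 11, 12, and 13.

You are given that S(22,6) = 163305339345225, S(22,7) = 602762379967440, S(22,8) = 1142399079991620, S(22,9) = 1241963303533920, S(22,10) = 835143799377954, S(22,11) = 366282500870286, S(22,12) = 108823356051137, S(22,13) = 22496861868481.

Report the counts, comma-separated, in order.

row 23: T[23][7]=7·602762379967440+163305339345225=4382641999117305  T[23][8]=8·1142399079991620+602762379967440=9741955019900400  T[23][9]=9·1241963303533920+1142399079991620=12320068811796900  T[23][10]=10·835143799377954+1241963303533920=9593401297313460  T[23][11]=11·366282500870286+835143799377954=4864251308951100  T[23][12]=12·108823356051137+366282500870286=1672162773483930  T[23][13]=13·22496861868481+108823356051137=401282560341390
row 24: T[24][8]=8·9741955019900400+4382641999117305=82318282158320505  T[24][9]=9·12320068811796900+9741955019900400=120622574326072500  T[24][10]=10·9593401297313460+12320068811796900=108254081784931500  T[24][11]=11·4864251308951100+9593401297313460=63100165695775560  T[24][12]=12·1672162773483930+4864251308951100=24930204590758260  T[24][13]=13·401282560341390+1672162773483930=6888836057922000
row 25: T[25][9]=9·120622574326072500+82318282158320505=1167921451092973005  T[25][10]=10·108254081784931500+120622574326072500=1203163392175387500  T[25][11]=11·63100165695775560+108254081784931500=802355904438462660  T[25][12]=12·24930204590758260+63100165695775560=362262620784874680  T[25][13]=13·6888836057922000+24930204590758260=114485073343744260
row 26: T[26][10]=10·1203163392175387500+1167921451092973005=13199555372846848005  T[26][11]=11·802355904438462660+1203163392175387500=10029078340998476760  T[26][12]=12·362262620784874680+802355904438462660=5149507353856958820  T[26][13]=13·114485073343744260+362262620784874680=1850568574253550060
Read S(26,10) = 13199555372846848005, S(26,11) = 10029078340998476760, S(26,12) = 5149507353856958820, S(26,13) = 1850568574253550060.

13199555372846848005, 10029078340998476760, 5149507353856958820, 1850568574253550060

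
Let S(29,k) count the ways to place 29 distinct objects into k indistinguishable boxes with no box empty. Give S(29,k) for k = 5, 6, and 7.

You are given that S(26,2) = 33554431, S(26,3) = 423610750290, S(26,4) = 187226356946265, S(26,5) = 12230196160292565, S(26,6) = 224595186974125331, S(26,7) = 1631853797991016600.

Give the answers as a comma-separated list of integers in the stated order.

row 27: T[27][3]=3·423610750290+33554431=1270865805301  T[27][4]=4·187226356946265+423610750290=749329038535350  T[27][5]=5·12230196160292565+187226356946265=61338207158409090  T[27][6]=6·224595186974125331+12230196160292565=1359801318005044551  T[27][7]=7·1631853797991016600+224595186974125331=11647571772911241531
row 28: T[28][4]=4·749329038535350+1270865805301=2998587019946701  T[28][5]=5·61338207158409090+749329038535350=307440364830580800  T[28][6]=6·1359801318005044551+61338207158409090=8220146115188676396  T[28][7]=7·11647571772911241531+1359801318005044551=82892803728383735268
row 29: T[29][5]=5·307440364830580800+2998587019946701=1540200411172850701  T[29][6]=6·8220146115188676396+307440364830580800=49628317055962639176  T[29][7]=7·82892803728383735268+8220146115188676396=588469772213874823272
Read S(29,5) = 1540200411172850701, S(29,6) = 49628317055962639176, S(29,7) = 588469772213874823272.

1540200411172850701, 49628317055962639176, 588469772213874823272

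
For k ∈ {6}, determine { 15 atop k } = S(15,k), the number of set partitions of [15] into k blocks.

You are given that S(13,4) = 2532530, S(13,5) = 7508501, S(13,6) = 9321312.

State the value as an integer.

r14: T_14,5=5×7508501+2532530=40075035; T_14,6=6×9321312+7508501=63436373
r15: T_15,6=6×63436373+40075035=420693273
Read S(15,6) = 420693273.

420693273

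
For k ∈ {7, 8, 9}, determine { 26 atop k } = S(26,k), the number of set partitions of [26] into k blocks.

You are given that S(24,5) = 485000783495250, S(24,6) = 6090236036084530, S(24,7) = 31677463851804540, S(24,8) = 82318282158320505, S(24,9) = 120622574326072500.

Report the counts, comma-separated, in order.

1631853797991016600, 5749622251945664950, 11201516780955125625

r25: T_25,6=6×6090236036084530+485000783495250=37026417000002430; T_25,7=7×31677463851804540+6090236036084530=227832482998716310; T_25,8=8×82318282158320505+31677463851804540=690223721118368580; T_25,9=9×120622574326072500+82318282158320505=1167921451092973005
r26: T_26,7=7×227832482998716310+37026417000002430=1631853797991016600; T_26,8=8×690223721118368580+227832482998716310=5749622251945664950; T_26,9=9×1167921451092973005+690223721118368580=11201516780955125625
Read S(26,7) = 1631853797991016600, S(26,8) = 5749622251945664950, S(26,9) = 11201516780955125625.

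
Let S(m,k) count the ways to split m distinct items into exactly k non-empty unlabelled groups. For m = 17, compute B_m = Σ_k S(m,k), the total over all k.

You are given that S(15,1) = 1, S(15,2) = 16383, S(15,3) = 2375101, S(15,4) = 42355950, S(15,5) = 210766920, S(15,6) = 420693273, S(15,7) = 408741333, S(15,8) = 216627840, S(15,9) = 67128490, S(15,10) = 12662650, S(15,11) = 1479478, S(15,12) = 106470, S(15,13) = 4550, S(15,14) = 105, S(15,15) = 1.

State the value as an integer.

82864869804

i=16: T(16,1)=0+1·1=1 | T(16,2)=1+2·16383=32767 | T(16,3)=16383+3·2375101=7141686 | T(16,4)=2375101+4·42355950=171798901 | T(16,5)=42355950+5·210766920=1096190550 | T(16,6)=210766920+6·420693273=2734926558 | T(16,7)=420693273+7·408741333=3281882604 | T(16,8)=408741333+8·216627840=2141764053 | T(16,9)=216627840+9·67128490=820784250 | T(16,10)=67128490+10·12662650=193754990 | T(16,11)=12662650+11·1479478=28936908 | T(16,12)=1479478+12·106470=2757118 | T(16,13)=106470+13·4550=165620 | T(16,14)=4550+14·105=6020 | T(16,15)=105+15·1=120 | T(16,16)=1+16·0=1
i=17: T(17,1)=0+1·1=1 | T(17,2)=1+2·32767=65535 | T(17,3)=32767+3·7141686=21457825 | T(17,4)=7141686+4·171798901=694337290 | T(17,5)=171798901+5·1096190550=5652751651 | T(17,6)=1096190550+6·2734926558=17505749898 | T(17,7)=2734926558+7·3281882604=25708104786 | T(17,8)=3281882604+8·2141764053=20415995028 | T(17,9)=2141764053+9·820784250=9528822303 | T(17,10)=820784250+10·193754990=2758334150 | T(17,11)=193754990+11·28936908=512060978 | T(17,12)=28936908+12·2757118=62022324 | T(17,13)=2757118+13·165620=4910178 | T(17,14)=165620+14·6020=249900 | T(17,15)=6020+15·120=7820 | T(17,16)=120+16·1=136 | T(17,17)=1+17·0=1
B_17 = ΣS(17,k) = 1+65535+21457825+694337290+5652751651+17505749898+25708104786+20415995028+9528822303+2758334150+512060978+62022324+4910178+249900+7820+136+1 = 82864869804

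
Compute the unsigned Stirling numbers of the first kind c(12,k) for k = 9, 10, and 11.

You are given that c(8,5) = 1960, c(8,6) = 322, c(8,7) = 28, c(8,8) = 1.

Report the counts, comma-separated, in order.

32670, 1925, 66

@9  (9,6):322·8+1960→4536, (9,7):28·8+322→546, (9,8):1·8+28→36, (9,9):0·8+1→1
@10  (10,7):546·9+4536→9450, (10,8):36·9+546→870, (10,9):1·9+36→45, (10,10):0·9+1→1
@11  (11,8):870·10+9450→18150, (11,9):45·10+870→1320, (11,10):1·10+45→55, (11,11):0·10+1→1
@12  (12,9):1320·11+18150→32670, (12,10):55·11+1320→1925, (12,11):1·11+55→66
Read c(12,9) = 32670, c(12,10) = 1925, c(12,11) = 66.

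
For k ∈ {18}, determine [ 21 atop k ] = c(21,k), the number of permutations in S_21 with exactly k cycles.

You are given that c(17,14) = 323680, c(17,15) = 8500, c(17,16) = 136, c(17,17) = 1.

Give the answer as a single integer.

1256850

row 18: T[18][15]=17·8500+323680=468180  T[18][16]=17·136+8500=10812  T[18][17]=17·1+136=153  T[18][18]=17·0+1=1
row 19: T[19][16]=18·10812+468180=662796  T[19][17]=18·153+10812=13566  T[19][18]=18·1+153=171
row 20: T[20][17]=19·13566+662796=920550  T[20][18]=19·171+13566=16815
row 21: T[21][18]=20·16815+920550=1256850
Read c(21,18) = 1256850.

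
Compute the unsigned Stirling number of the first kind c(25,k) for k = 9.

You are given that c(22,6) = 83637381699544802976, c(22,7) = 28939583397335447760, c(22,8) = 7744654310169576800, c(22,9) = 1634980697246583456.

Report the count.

r23: T_23,7=22×28939583397335447760+83637381699544802976=720308216440924653696; T_23,8=22×7744654310169576800+28939583397335447760=199321978221066137360; T_23,9=22×1634980697246583456+7744654310169576800=43714229649594412832
r24: T_24,8=23×199321978221066137360+720308216440924653696=5304713715525445812976; T_24,9=23×43714229649594412832+199321978221066137360=1204749260161737632496
r25: T_25,9=24×1204749260161737632496+5304713715525445812976=34218695959407148992880
Read c(25,9) = 34218695959407148992880.

34218695959407148992880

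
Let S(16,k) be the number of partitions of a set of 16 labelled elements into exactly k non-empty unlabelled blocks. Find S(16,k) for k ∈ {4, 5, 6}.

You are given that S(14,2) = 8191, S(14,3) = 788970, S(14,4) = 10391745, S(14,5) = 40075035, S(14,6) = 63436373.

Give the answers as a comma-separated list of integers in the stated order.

i=15: T(15,3)=8191+3·788970=2375101 | T(15,4)=788970+4·10391745=42355950 | T(15,5)=10391745+5·40075035=210766920 | T(15,6)=40075035+6·63436373=420693273
i=16: T(16,4)=2375101+4·42355950=171798901 | T(16,5)=42355950+5·210766920=1096190550 | T(16,6)=210766920+6·420693273=2734926558
Read S(16,4) = 171798901, S(16,5) = 1096190550, S(16,6) = 2734926558.

171798901, 1096190550, 2734926558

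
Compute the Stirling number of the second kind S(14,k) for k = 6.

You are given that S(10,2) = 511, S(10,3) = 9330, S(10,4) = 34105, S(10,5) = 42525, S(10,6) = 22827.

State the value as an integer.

@11  (11,3):9330·3+511→28501, (11,4):34105·4+9330→145750, (11,5):42525·5+34105→246730, (11,6):22827·6+42525→179487
@12  (12,4):145750·4+28501→611501, (12,5):246730·5+145750→1379400, (12,6):179487·6+246730→1323652
@13  (13,5):1379400·5+611501→7508501, (13,6):1323652·6+1379400→9321312
@14  (14,6):9321312·6+7508501→63436373
Read S(14,6) = 63436373.

63436373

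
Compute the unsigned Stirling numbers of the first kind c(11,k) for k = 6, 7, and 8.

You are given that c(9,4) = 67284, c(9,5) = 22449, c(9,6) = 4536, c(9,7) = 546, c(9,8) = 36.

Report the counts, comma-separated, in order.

i=10: T(10,5)=67284+9·22449=269325 | T(10,6)=22449+9·4536=63273 | T(10,7)=4536+9·546=9450 | T(10,8)=546+9·36=870
i=11: T(11,6)=269325+10·63273=902055 | T(11,7)=63273+10·9450=157773 | T(11,8)=9450+10·870=18150
Read c(11,6) = 902055, c(11,7) = 157773, c(11,8) = 18150.

902055, 157773, 18150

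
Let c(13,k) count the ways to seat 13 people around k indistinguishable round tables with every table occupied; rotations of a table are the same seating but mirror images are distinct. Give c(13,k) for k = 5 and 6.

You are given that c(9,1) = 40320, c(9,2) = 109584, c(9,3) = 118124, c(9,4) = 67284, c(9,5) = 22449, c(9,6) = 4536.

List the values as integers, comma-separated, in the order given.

657206836, 206070150

i=10: T(10,2)=40320+9·109584=1026576 | T(10,3)=109584+9·118124=1172700 | T(10,4)=118124+9·67284=723680 | T(10,5)=67284+9·22449=269325 | T(10,6)=22449+9·4536=63273
i=11: T(11,3)=1026576+10·1172700=12753576 | T(11,4)=1172700+10·723680=8409500 | T(11,5)=723680+10·269325=3416930 | T(11,6)=269325+10·63273=902055
i=12: T(12,4)=12753576+11·8409500=105258076 | T(12,5)=8409500+11·3416930=45995730 | T(12,6)=3416930+11·902055=13339535
i=13: T(13,5)=105258076+12·45995730=657206836 | T(13,6)=45995730+12·13339535=206070150
Read c(13,5) = 657206836, c(13,6) = 206070150.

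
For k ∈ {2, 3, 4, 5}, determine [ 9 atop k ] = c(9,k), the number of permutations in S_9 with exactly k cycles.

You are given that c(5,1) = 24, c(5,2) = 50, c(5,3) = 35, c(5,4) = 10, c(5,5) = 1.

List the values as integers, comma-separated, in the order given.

r6: T_6,1=5×24+0=120; T_6,2=5×50+24=274; T_6,3=5×35+50=225; T_6,4=5×10+35=85; T_6,5=5×1+10=15
r7: T_7,1=6×120+0=720; T_7,2=6×274+120=1764; T_7,3=6×225+274=1624; T_7,4=6×85+225=735; T_7,5=6×15+85=175
r8: T_8,1=7×720+0=5040; T_8,2=7×1764+720=13068; T_8,3=7×1624+1764=13132; T_8,4=7×735+1624=6769; T_8,5=7×175+735=1960
r9: T_9,2=8×13068+5040=109584; T_9,3=8×13132+13068=118124; T_9,4=8×6769+13132=67284; T_9,5=8×1960+6769=22449
Read c(9,2) = 109584, c(9,3) = 118124, c(9,4) = 67284, c(9,5) = 22449.

109584, 118124, 67284, 22449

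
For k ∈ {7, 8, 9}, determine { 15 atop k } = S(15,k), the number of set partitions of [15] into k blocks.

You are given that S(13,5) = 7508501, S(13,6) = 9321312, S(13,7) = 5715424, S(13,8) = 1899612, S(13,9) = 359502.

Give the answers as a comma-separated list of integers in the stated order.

408741333, 216627840, 67128490

i=14: T(14,6)=7508501+6·9321312=63436373 | T(14,7)=9321312+7·5715424=49329280 | T(14,8)=5715424+8·1899612=20912320 | T(14,9)=1899612+9·359502=5135130
i=15: T(15,7)=63436373+7·49329280=408741333 | T(15,8)=49329280+8·20912320=216627840 | T(15,9)=20912320+9·5135130=67128490
Read S(15,7) = 408741333, S(15,8) = 216627840, S(15,9) = 67128490.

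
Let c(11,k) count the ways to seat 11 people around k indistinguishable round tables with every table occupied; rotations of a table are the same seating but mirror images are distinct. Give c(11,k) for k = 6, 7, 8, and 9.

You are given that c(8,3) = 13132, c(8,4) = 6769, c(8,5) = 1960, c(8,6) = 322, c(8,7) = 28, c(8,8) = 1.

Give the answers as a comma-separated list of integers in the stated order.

r9: T_9,4=8×6769+13132=67284; T_9,5=8×1960+6769=22449; T_9,6=8×322+1960=4536; T_9,7=8×28+322=546; T_9,8=8×1+28=36; T_9,9=8×0+1=1
r10: T_10,5=9×22449+67284=269325; T_10,6=9×4536+22449=63273; T_10,7=9×546+4536=9450; T_10,8=9×36+546=870; T_10,9=9×1+36=45
r11: T_11,6=10×63273+269325=902055; T_11,7=10×9450+63273=157773; T_11,8=10×870+9450=18150; T_11,9=10×45+870=1320
Read c(11,6) = 902055, c(11,7) = 157773, c(11,8) = 18150, c(11,9) = 1320.

902055, 157773, 18150, 1320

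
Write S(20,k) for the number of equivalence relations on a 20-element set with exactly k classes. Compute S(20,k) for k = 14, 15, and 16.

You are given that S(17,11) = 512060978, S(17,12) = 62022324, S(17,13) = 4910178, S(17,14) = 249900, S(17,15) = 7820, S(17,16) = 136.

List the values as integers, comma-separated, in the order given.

@18  (18,12):62022324·12+512060978→1256328866, (18,13):4910178·13+62022324→125854638, (18,14):249900·14+4910178→8408778, (18,15):7820·15+249900→367200, (18,16):136·16+7820→9996
@19  (19,13):125854638·13+1256328866→2892439160, (19,14):8408778·14+125854638→243577530, (19,15):367200·15+8408778→13916778, (19,16):9996·16+367200→527136
@20  (20,14):243577530·14+2892439160→6302524580, (20,15):13916778·15+243577530→452329200, (20,16):527136·16+13916778→22350954
Read S(20,14) = 6302524580, S(20,15) = 452329200, S(20,16) = 22350954.

6302524580, 452329200, 22350954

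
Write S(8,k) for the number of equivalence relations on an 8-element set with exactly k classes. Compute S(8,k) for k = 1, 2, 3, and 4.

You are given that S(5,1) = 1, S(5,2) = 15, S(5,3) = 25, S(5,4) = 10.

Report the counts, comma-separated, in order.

1, 127, 966, 1701

i=6: T(6,1)=0+1·1=1 | T(6,2)=1+2·15=31 | T(6,3)=15+3·25=90 | T(6,4)=25+4·10=65
i=7: T(7,1)=0+1·1=1 | T(7,2)=1+2·31=63 | T(7,3)=31+3·90=301 | T(7,4)=90+4·65=350
i=8: T(8,1)=0+1·1=1 | T(8,2)=1+2·63=127 | T(8,3)=63+3·301=966 | T(8,4)=301+4·350=1701
Read S(8,1) = 1, S(8,2) = 127, S(8,3) = 966, S(8,4) = 1701.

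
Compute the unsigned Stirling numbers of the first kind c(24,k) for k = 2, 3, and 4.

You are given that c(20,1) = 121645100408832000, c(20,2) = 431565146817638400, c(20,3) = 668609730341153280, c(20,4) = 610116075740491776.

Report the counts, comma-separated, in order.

96538966652493066240000, 159539850276066860544000, 157375898285941510732800

i=21: T(21,1)=0+20·121645100408832000=2432902008176640000 | T(21,2)=121645100408832000+20·431565146817638400=8752948036761600000 | T(21,3)=431565146817638400+20·668609730341153280=13803759753640704000 | T(21,4)=668609730341153280+20·610116075740491776=12870931245150988800
i=22: T(22,1)=0+21·2432902008176640000=51090942171709440000 | T(22,2)=2432902008176640000+21·8752948036761600000=186244810780170240000 | T(22,3)=8752948036761600000+21·13803759753640704000=298631902863216384000 | T(22,4)=13803759753640704000+21·12870931245150988800=284093315901811468800
i=23: T(23,1)=0+22·51090942171709440000=1124000727777607680000 | T(23,2)=51090942171709440000+22·186244810780170240000=4148476779335454720000 | T(23,3)=186244810780170240000+22·298631902863216384000=6756146673770930688000 | T(23,4)=298631902863216384000+22·284093315901811468800=6548684852703068697600
i=24: T(24,2)=1124000727777607680000+23·4148476779335454720000=96538966652493066240000 | T(24,3)=4148476779335454720000+23·6756146673770930688000=159539850276066860544000 | T(24,4)=6756146673770930688000+23·6548684852703068697600=157375898285941510732800
Read c(24,2) = 96538966652493066240000, c(24,3) = 159539850276066860544000, c(24,4) = 157375898285941510732800.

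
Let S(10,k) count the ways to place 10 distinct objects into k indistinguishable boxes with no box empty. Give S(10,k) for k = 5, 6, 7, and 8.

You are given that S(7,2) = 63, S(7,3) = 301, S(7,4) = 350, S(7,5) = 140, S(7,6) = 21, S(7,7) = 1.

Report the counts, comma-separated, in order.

i=8: T(8,3)=63+3·301=966 | T(8,4)=301+4·350=1701 | T(8,5)=350+5·140=1050 | T(8,6)=140+6·21=266 | T(8,7)=21+7·1=28 | T(8,8)=1+8·0=1
i=9: T(9,4)=966+4·1701=7770 | T(9,5)=1701+5·1050=6951 | T(9,6)=1050+6·266=2646 | T(9,7)=266+7·28=462 | T(9,8)=28+8·1=36
i=10: T(10,5)=7770+5·6951=42525 | T(10,6)=6951+6·2646=22827 | T(10,7)=2646+7·462=5880 | T(10,8)=462+8·36=750
Read S(10,5) = 42525, S(10,6) = 22827, S(10,7) = 5880, S(10,8) = 750.

42525, 22827, 5880, 750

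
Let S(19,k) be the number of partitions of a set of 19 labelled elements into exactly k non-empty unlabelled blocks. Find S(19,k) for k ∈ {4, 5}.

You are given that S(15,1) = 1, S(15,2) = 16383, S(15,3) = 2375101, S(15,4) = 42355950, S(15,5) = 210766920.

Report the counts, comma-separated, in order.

r16: T_16,1=1×1+0=1; T_16,2=2×16383+1=32767; T_16,3=3×2375101+16383=7141686; T_16,4=4×42355950+2375101=171798901; T_16,5=5×210766920+42355950=1096190550
r17: T_17,2=2×32767+1=65535; T_17,3=3×7141686+32767=21457825; T_17,4=4×171798901+7141686=694337290; T_17,5=5×1096190550+171798901=5652751651
r18: T_18,3=3×21457825+65535=64439010; T_18,4=4×694337290+21457825=2798806985; T_18,5=5×5652751651+694337290=28958095545
r19: T_19,4=4×2798806985+64439010=11259666950; T_19,5=5×28958095545+2798806985=147589284710
Read S(19,4) = 11259666950, S(19,5) = 147589284710.

11259666950, 147589284710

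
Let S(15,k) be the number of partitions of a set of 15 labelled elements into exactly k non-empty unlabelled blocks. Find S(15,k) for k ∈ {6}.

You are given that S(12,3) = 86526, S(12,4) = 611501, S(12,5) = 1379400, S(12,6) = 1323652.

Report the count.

row 13: T[13][4]=4·611501+86526=2532530  T[13][5]=5·1379400+611501=7508501  T[13][6]=6·1323652+1379400=9321312
row 14: T[14][5]=5·7508501+2532530=40075035  T[14][6]=6·9321312+7508501=63436373
row 15: T[15][6]=6·63436373+40075035=420693273
Read S(15,6) = 420693273.

420693273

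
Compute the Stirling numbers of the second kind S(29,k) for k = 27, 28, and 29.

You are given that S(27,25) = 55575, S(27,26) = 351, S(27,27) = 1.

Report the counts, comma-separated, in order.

row 28: T[28][26]=26·351+55575=64701  T[28][27]=27·1+351=378  T[28][28]=28·0+1=1
row 29: T[29][27]=27·378+64701=74907  T[29][28]=28·1+378=406  T[29][29]=29·0+1=1
Read S(29,27) = 74907, S(29,28) = 406, S(29,29) = 1.

74907, 406, 1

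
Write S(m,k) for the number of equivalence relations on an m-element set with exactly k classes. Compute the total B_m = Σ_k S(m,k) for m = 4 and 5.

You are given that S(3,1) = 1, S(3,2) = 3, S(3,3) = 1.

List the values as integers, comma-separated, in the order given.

r4: T_4,1=1×1+0=1; T_4,2=2×3+1=7; T_4,3=3×1+3=6; T_4,4=4×0+1=1
r5: T_5,1=1×1+0=1; T_5,2=2×7+1=15; T_5,3=3×6+7=25; T_5,4=4×1+6=10; T_5,5=5×0+1=1
B_4 = ΣS(4,k) = 1+7+6+1 = 15
B_5 = ΣS(5,k) = 1+15+25+10+1 = 52

15, 52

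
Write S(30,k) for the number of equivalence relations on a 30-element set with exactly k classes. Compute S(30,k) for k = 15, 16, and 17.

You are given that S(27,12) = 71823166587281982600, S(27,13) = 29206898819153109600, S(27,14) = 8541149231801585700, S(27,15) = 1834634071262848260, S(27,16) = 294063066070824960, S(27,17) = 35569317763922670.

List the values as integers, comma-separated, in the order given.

@28  (28,13):29206898819153109600·13+71823166587281982600→451512851236272407400, (28,14):8541149231801585700·14+29206898819153109600→148782988064375309400, (28,15):1834634071262848260·15+8541149231801585700→36060660300744309600, (28,16):294063066070824960·16+1834634071262848260→6539643128396047620, (28,17):35569317763922670·17+294063066070824960→898741468057510350
@29  (29,14):148782988064375309400·14+451512851236272407400→2534474684137526739000, (29,15):36060660300744309600·15+148782988064375309400→689692892575539953400, (29,16):6539643128396047620·16+36060660300744309600→140694950355081071520, (29,17):898741468057510350·17+6539643128396047620→21818248085373723570
@30  (30,15):689692892575539953400·15+2534474684137526739000→12879868072770626040000, (30,16):140694950355081071520·16+689692892575539953400→2940812098256837097720, (30,17):21818248085373723570·17+140694950355081071520→511605167806434372210
Read S(30,15) = 12879868072770626040000, S(30,16) = 2940812098256837097720, S(30,17) = 511605167806434372210.

12879868072770626040000, 2940812098256837097720, 511605167806434372210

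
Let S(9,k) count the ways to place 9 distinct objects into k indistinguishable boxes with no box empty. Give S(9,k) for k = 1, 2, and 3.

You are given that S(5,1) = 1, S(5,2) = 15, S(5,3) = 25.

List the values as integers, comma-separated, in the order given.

row 6: T[6][1]=1·1+0=1  T[6][2]=2·15+1=31  T[6][3]=3·25+15=90
row 7: T[7][1]=1·1+0=1  T[7][2]=2·31+1=63  T[7][3]=3·90+31=301
row 8: T[8][1]=1·1+0=1  T[8][2]=2·63+1=127  T[8][3]=3·301+63=966
row 9: T[9][1]=1·1+0=1  T[9][2]=2·127+1=255  T[9][3]=3·966+127=3025
Read S(9,1) = 1, S(9,2) = 255, S(9,3) = 3025.

1, 255, 3025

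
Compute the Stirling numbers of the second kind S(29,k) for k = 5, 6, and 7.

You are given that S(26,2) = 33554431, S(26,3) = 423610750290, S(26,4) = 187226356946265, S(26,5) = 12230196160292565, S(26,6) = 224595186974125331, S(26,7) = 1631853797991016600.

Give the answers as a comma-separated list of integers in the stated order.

1540200411172850701, 49628317055962639176, 588469772213874823272

[27] T[27,3]:3*423610750290+33554431=1270865805301 · T[27,4]:4*187226356946265+423610750290=749329038535350 · T[27,5]:5*12230196160292565+187226356946265=61338207158409090 · T[27,6]:6*224595186974125331+12230196160292565=1359801318005044551 · T[27,7]:7*1631853797991016600+224595186974125331=11647571772911241531
[28] T[28,4]:4*749329038535350+1270865805301=2998587019946701 · T[28,5]:5*61338207158409090+749329038535350=307440364830580800 · T[28,6]:6*1359801318005044551+61338207158409090=8220146115188676396 · T[28,7]:7*11647571772911241531+1359801318005044551=82892803728383735268
[29] T[29,5]:5*307440364830580800+2998587019946701=1540200411172850701 · T[29,6]:6*8220146115188676396+307440364830580800=49628317055962639176 · T[29,7]:7*82892803728383735268+8220146115188676396=588469772213874823272
Read S(29,5) = 1540200411172850701, S(29,6) = 49628317055962639176, S(29,7) = 588469772213874823272.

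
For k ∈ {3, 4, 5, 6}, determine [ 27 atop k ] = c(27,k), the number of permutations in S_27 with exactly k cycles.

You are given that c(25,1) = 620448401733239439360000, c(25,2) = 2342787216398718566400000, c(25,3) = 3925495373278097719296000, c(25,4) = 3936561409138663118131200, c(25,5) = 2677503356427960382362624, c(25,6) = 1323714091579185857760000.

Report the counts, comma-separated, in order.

r26: T_26,2=25×2342787216398718566400000+620448401733239439360000=59190128811701203599360000; T_26,3=25×3925495373278097719296000+2342787216398718566400000=100480171548351161548800000; T_26,4=25×3936561409138663118131200+3925495373278097719296000=102339530601744675672576000; T_26,5=25×2677503356427960382362624+3936561409138663118131200=70874145319837672677196800; T_26,6=25×1323714091579185857760000+2677503356427960382362624=35770355645907606826362624
r27: T_27,3=26×100480171548351161548800000+59190128811701203599360000=2671674589068831403868160000; T_27,4=26×102339530601744675672576000+100480171548351161548800000=2761307967193712729035776000; T_27,5=26×70874145319837672677196800+102339530601744675672576000=1945067308917524165279692800; T_27,6=26×35770355645907606826362624+70874145319837672677196800=1000903392113435450162625024
Read c(27,3) = 2671674589068831403868160000, c(27,4) = 2761307967193712729035776000, c(27,5) = 1945067308917524165279692800, c(27,6) = 1000903392113435450162625024.

2671674589068831403868160000, 2761307967193712729035776000, 1945067308917524165279692800, 1000903392113435450162625024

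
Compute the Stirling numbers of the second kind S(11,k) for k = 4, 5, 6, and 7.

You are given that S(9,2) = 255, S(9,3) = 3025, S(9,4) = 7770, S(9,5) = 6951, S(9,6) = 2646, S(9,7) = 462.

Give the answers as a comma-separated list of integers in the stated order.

145750, 246730, 179487, 63987

r10: T_10,3=3×3025+255=9330; T_10,4=4×7770+3025=34105; T_10,5=5×6951+7770=42525; T_10,6=6×2646+6951=22827; T_10,7=7×462+2646=5880
r11: T_11,4=4×34105+9330=145750; T_11,5=5×42525+34105=246730; T_11,6=6×22827+42525=179487; T_11,7=7×5880+22827=63987
Read S(11,4) = 145750, S(11,5) = 246730, S(11,6) = 179487, S(11,7) = 63987.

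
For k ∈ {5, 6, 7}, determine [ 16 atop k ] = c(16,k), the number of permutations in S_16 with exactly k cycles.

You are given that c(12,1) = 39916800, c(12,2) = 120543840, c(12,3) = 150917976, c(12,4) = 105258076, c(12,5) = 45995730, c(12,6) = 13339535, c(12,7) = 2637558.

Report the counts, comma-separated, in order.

2706813345600, 1009672107080, 272803210680

row 13: T[13][2]=12·120543840+39916800=1486442880  T[13][3]=12·150917976+120543840=1931559552  T[13][4]=12·105258076+150917976=1414014888  T[13][5]=12·45995730+105258076=657206836  T[13][6]=12·13339535+45995730=206070150  T[13][7]=12·2637558+13339535=44990231
row 14: T[14][3]=13·1931559552+1486442880=26596717056  T[14][4]=13·1414014888+1931559552=20313753096  T[14][5]=13·657206836+1414014888=9957703756  T[14][6]=13·206070150+657206836=3336118786  T[14][7]=13·44990231+206070150=790943153
row 15: T[15][4]=14·20313753096+26596717056=310989260400  T[15][5]=14·9957703756+20313753096=159721605680  T[15][6]=14·3336118786+9957703756=56663366760  T[15][7]=14·790943153+3336118786=14409322928
row 16: T[16][5]=15·159721605680+310989260400=2706813345600  T[16][6]=15·56663366760+159721605680=1009672107080  T[16][7]=15·14409322928+56663366760=272803210680
Read c(16,5) = 2706813345600, c(16,6) = 1009672107080, c(16,7) = 272803210680.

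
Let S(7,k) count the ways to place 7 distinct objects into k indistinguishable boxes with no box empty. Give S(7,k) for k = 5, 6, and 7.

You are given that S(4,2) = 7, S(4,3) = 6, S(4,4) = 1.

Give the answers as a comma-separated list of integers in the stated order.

140, 21, 1

row 5: T[5][3]=3·6+7=25  T[5][4]=4·1+6=10  T[5][5]=5·0+1=1
row 6: T[6][4]=4·10+25=65  T[6][5]=5·1+10=15  T[6][6]=6·0+1=1
row 7: T[7][5]=5·15+65=140  T[7][6]=6·1+15=21  T[7][7]=7·0+1=1
Read S(7,5) = 140, S(7,6) = 21, S(7,7) = 1.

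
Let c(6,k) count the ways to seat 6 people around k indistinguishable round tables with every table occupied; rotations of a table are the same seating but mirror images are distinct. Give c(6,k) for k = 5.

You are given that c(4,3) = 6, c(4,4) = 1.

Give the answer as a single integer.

15

@5  (5,4):1·4+6→10, (5,5):0·4+1→1
@6  (6,5):1·5+10→15
Read c(6,5) = 15.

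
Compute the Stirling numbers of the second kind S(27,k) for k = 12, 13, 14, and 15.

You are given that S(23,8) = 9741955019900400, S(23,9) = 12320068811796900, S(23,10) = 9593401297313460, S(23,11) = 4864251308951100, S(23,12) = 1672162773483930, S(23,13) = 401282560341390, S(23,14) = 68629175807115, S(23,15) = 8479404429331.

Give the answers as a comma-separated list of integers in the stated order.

71823166587281982600, 29206898819153109600, 8541149231801585700, 1834634071262848260

[24] T[24,9]:9*12320068811796900+9741955019900400=120622574326072500 · T[24,10]:10*9593401297313460+12320068811796900=108254081784931500 · T[24,11]:11*4864251308951100+9593401297313460=63100165695775560 · T[24,12]:12*1672162773483930+4864251308951100=24930204590758260 · T[24,13]:13*401282560341390+1672162773483930=6888836057922000 · T[24,14]:14*68629175807115+401282560341390=1362091021641000 · T[24,15]:15*8479404429331+68629175807115=195820242247080
[25] T[25,10]:10*108254081784931500+120622574326072500=1203163392175387500 · T[25,11]:11*63100165695775560+108254081784931500=802355904438462660 · T[25,12]:12*24930204590758260+63100165695775560=362262620784874680 · T[25,13]:13*6888836057922000+24930204590758260=114485073343744260 · T[25,14]:14*1362091021641000+6888836057922000=25958110360896000 · T[25,15]:15*195820242247080+1362091021641000=4299394655347200
[26] T[26,11]:11*802355904438462660+1203163392175387500=10029078340998476760 · T[26,12]:12*362262620784874680+802355904438462660=5149507353856958820 · T[26,13]:13*114485073343744260+362262620784874680=1850568574253550060 · T[26,14]:14*25958110360896000+114485073343744260=477898618396288260 · T[26,15]:15*4299394655347200+25958110360896000=90449030191104000
[27] T[27,12]:12*5149507353856958820+10029078340998476760=71823166587281982600 · T[27,13]:13*1850568574253550060+5149507353856958820=29206898819153109600 · T[27,14]:14*477898618396288260+1850568574253550060=8541149231801585700 · T[27,15]:15*90449030191104000+477898618396288260=1834634071262848260
Read S(27,12) = 71823166587281982600, S(27,13) = 29206898819153109600, S(27,14) = 8541149231801585700, S(27,15) = 1834634071262848260.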